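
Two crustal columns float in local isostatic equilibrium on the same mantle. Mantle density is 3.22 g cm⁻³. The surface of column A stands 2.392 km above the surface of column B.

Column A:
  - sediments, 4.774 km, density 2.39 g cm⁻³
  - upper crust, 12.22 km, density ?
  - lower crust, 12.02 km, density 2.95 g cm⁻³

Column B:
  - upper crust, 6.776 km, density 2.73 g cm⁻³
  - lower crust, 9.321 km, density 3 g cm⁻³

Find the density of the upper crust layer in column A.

Take the compensation level at the base of the deeper column (depth z_c below the surface of column A) and equate Σ ρ_i t_i down to z_c; mantle fills any gap and the z_c terms cancel.
Column A: 4.774×2.39 + 12.22×ρ + 12.02×2.95 + (z_c − 29.014)×3.22
Column B: 2.392×0 + 6.776×2.73 + 9.321×3 + (z_c − 2.392 − 16.097)×3.22
The z_c×3.22 term appears on both sides and cancels. Collect the known terms of each column as K = Σ(ρt)_known − 3.22 × (depth of known layers): K_A = 46.86886 − 3.22×29.014 = −46.55622; K_B = 46.46148 − 3.22×(2.392 + 16.097) = −13.0731.
Balance: K_A + 12.22×ρ = K_B, so ρ = (K_B − K_A)/12.22 = 33.4831/12.22 = 2.74 g cm⁻³.

2.74 g cm⁻³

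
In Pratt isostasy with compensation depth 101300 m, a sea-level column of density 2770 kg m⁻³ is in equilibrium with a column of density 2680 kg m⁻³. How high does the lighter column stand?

3400 m

ρ_ref D = ρ (D + h) → h = D (ρ_ref − ρ)/ρ.
h = 101300 m × (2770 − 2680)/2680 = 3400 m.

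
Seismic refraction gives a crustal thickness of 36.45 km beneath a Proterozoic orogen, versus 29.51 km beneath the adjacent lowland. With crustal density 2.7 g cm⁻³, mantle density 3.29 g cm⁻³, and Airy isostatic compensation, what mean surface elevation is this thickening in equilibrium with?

1.24 km

Excess crust Δ = 36.45 km − 29.51 km = 6.94 km, split between elevation h and root r with h + r = Δ.
Airy balance ρ_c h = (ρ_m − ρ_c) r gives r = h ρ_c/(ρ_m − ρ_c), so h (1 + ρ_c/(ρ_m − ρ_c)) = Δ, i.e. h = Δ (ρ_m − ρ_c)/ρ_m.
h = 6.94 km × 0.59/3.29 = 1.24 km.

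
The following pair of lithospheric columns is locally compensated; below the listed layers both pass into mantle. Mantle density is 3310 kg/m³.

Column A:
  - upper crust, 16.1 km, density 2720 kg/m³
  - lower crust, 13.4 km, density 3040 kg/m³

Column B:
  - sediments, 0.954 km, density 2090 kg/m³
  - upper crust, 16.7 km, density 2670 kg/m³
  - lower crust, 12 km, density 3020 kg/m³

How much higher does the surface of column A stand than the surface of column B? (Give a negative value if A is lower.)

−0.669 km

For any compensation level in the mantle, the mantle terms cancel and isostasy reduces to e = (Σt_A − Σt_B) − (Σ(ρt)_A − Σ(ρt)_B) / ρ_m.
Σt_A = 29.5 km; Σt_B = 29.654 km; Σ(ρt)_A = 84528; Σ(ρt)_B = 82822.86 (in km·kg/m³).
e = (29.5 − 29.654) − (84528 − 82822.86) / 3310 = −0.669 km.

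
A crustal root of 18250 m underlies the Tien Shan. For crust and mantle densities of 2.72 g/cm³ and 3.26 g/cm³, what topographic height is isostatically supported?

For local isostatic compensation: ρ_c h = (ρ_m − ρ_c) r.
h = r (ρ_m − ρ_c) / ρ_c = 18250 m × (3.26 − 2.72) / 2.72 = 3620 m.

3620 m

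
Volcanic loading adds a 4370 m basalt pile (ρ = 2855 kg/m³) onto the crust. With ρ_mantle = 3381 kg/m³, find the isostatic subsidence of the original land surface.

3690 m

Subaerial loading: s = t ρ_load / ρ_m.
s = 4370 m × 2855/3381 = 3690 m.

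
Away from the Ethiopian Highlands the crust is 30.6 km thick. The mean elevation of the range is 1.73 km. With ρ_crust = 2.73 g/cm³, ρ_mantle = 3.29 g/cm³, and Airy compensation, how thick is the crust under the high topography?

40.8 km

Root depth r = h ρ_c / (ρ_m − ρ_c) = 1.73 km × 2.73 / 0.56 = 8.434 km.
Total thickness = T + h + r = 30.6 km + 1.73 km + 8.434 km = 40.8 km.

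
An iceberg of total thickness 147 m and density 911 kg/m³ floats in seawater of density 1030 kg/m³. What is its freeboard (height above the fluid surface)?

Floating equilibrium: submerged depth d = t ρ_obj/ρ_fluid = 147 m × 911/1030 = 130 m.
Freeboard = t − d = 147 m − 130 m = 17 m.

17 m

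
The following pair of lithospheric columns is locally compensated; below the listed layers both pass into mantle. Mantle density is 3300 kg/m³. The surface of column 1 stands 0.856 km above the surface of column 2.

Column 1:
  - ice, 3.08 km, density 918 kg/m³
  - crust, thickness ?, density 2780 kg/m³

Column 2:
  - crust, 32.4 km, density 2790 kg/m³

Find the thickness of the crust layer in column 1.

Take the compensation level at the base of the deeper column (depth z_c below the surface of column 1) and equate Σ ρ_i t_i down to z_c; mantle fills any gap and the z_c terms cancel.
Column 1: 3.08×918 + x×2780 + (z_c − 3.08 − x)×3300
Column 2: 0.856×0 + 32.4×2790 + (z_c − 0.856 − 32.4)×3300
The z_c×3300 term appears on both sides and cancels. Collect the known terms of each column as K = Σ(ρt)_known − 3300 × (depth of known layers): K_1 = 2827.44 − 3300×3.08 = −7336.56; K_2 = 90396 − 3300×(0.856 + 32.4) = −19348.8.
Balance: K_1 − x×(3300 − 2780) = K_2, so x = (K_1 − K_2)/(3300 − 2780) = 12012.2/520 = 23.1 km.

23.1 km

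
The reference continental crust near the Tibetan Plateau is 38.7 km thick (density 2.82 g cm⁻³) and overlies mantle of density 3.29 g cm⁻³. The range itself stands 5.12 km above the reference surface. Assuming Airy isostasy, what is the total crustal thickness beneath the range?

74.5 km

Root depth r = h ρ_c / (ρ_m − ρ_c) = 5.12 km × 2.82 / 0.47 = 30.72 km.
Total thickness = T + h + r = 38.7 km + 5.12 km + 30.72 km = 74.5 km.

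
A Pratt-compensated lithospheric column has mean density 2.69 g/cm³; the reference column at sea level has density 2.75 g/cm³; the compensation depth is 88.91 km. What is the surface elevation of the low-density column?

1.98 km

ρ_ref D = ρ (D + h) → h = D (ρ_ref − ρ)/ρ.
h = 88.91 km × (2.75 − 2.69)/2.69 = 1.98 km.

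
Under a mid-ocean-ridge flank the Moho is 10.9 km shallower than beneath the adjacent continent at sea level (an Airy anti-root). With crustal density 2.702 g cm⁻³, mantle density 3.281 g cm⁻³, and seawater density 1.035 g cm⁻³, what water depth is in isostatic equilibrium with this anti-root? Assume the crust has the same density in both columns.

Replacing a thickness d of crust by seawater at the top must be balanced by replacing crust with mantle at the base: d (ρ_c − ρ_w) = a (ρ_m − ρ_c).
d = a (ρ_m − ρ_c)/(ρ_c − ρ_w) = 10.9 km × 0.579/1.667 = 3.79 km.

3.79 km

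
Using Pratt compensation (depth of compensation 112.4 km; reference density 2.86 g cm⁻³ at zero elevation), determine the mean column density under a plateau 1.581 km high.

2.82 g cm⁻³

Pratt balance: ρ_ref D = ρ (D + h).
ρ = ρ_ref D/(D + h) = 2.86 × 112.4 km/(112.4 km + 1.581 km) = 2.82 g cm⁻³.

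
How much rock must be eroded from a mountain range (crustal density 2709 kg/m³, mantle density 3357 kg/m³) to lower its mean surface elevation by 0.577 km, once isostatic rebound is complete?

Net drop Δ = e − u = e − e ρ_c/ρ_m = e (ρ_m − ρ_c)/ρ_m.
e = Δ ρ_m/(ρ_m − ρ_c) = 0.577 km × 3357/648 = 2.99 km.

2.99 km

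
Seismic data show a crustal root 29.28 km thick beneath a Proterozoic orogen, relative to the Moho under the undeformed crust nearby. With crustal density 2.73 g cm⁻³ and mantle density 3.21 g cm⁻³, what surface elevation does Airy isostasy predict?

For local isostatic compensation: ρ_c h = (ρ_m − ρ_c) r.
h = r (ρ_m − ρ_c) / ρ_c = 29.28 km × (3.21 − 2.73) / 2.73 = 5.15 km.

5.15 km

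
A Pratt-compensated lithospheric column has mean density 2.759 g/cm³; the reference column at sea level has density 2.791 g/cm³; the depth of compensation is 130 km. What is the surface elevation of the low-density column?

ρ_ref D = ρ (D + h) → h = D (ρ_ref − ρ)/ρ.
h = 130 km × (2.791 − 2.759)/2.759 = 1.51 km.

1.51 km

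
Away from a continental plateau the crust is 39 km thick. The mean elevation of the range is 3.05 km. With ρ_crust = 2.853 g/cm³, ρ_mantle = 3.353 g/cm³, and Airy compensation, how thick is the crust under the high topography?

59.5 km

Root depth r = h ρ_c / (ρ_m − ρ_c) = 3.05 km × 2.853 / 0.5 = 17.4 km.
Total thickness = T + h + r = 39 km + 3.05 km + 17.4 km = 59.5 km.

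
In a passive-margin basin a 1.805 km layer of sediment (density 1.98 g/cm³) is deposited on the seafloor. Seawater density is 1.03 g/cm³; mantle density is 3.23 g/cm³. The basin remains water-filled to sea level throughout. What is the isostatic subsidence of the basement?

0.779 km

Submarine loading: the sediment displaces seawater, and the subsidence is in turn flooded, so s (ρ_m − ρ_w) = t (ρ_sed − ρ_w).
s = 1.805 km × (1.98 − 1.03) / (3.23 − 1.03) = 0.779 km.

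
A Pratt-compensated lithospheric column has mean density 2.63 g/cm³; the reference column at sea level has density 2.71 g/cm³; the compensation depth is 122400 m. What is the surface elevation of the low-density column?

ρ_ref D = ρ (D + h) → h = D (ρ_ref − ρ)/ρ.
h = 122400 m × (2.71 − 2.63)/2.63 = 3720 m.

3720 m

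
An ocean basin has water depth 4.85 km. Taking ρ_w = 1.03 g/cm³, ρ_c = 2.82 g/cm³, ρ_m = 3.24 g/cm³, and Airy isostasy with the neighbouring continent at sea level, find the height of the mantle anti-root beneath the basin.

20.7 km

Equating mass per unit area of the two columns: replacing crust with seawater at the top is compensated by replacing crust with mantle at the base: d (ρ_c − ρ_w) = a (ρ_m − ρ_c).
a = d (ρ_c − ρ_w)/(ρ_m − ρ_c) = 4.85 km × 1.79/0.42 = 20.7 km.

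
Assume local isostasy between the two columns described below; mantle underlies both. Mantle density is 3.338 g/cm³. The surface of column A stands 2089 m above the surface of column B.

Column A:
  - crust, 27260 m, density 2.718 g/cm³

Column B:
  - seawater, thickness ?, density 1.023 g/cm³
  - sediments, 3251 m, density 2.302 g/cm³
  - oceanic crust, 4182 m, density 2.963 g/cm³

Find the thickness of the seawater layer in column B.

Take the compensation level at the base of the deeper column (depth z_c below the surface of column A) and equate Σ ρ_i t_i down to z_c; mantle fills any gap and the z_c terms cancel.
Column A: 27260×2.718 + (z_c − 27260)×3.338
Column B: 2089×0 + x×1.023 + 3251×2.302 + 4182×2.963 + (z_c − 2089 − 7433 − x)×3.338
The z_c×3.338 term appears on both sides and cancels. Collect the known terms of each column as K = Σ(ρt)_known − 3.338 × (depth of known layers): K_A = 74092.68 − 3.338×27260 = −16901.2; K_B = 19875.068 − 3.338×(2089 + 7433) = −11909.368.
Balance: K_A = K_B − x×(3.338 − 1.023), so x = (K_B − K_A)/(3.338 − 1.023) = 4991.83/2.315 = 2160 m.

2160 m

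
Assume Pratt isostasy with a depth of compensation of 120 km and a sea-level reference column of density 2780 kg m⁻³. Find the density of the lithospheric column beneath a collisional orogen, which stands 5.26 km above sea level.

Pratt balance: ρ_ref D = ρ (D + h).
ρ = ρ_ref D/(D + h) = 2780 × 120 km/(120 km + 5.26 km) = 2660 kg m⁻³.

2660 kg m⁻³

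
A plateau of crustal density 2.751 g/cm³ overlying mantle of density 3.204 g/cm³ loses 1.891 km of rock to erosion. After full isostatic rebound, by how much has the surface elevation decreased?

Rebound u = e ρ_c/ρ_m = 1.891 km × 2.751/3.204 = 1.624 km.
Net surface drop = e − u = 1.891 km − 1.624 km = e (ρ_m − ρ_c)/ρ_m = 0.267 km.

0.267 km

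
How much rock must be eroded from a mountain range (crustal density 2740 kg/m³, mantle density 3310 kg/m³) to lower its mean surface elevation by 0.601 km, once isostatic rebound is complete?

Net drop Δ = e − u = e − e ρ_c/ρ_m = e (ρ_m − ρ_c)/ρ_m.
e = Δ ρ_m/(ρ_m − ρ_c) = 0.601 km × 3310/570 = 3.49 km.

3.49 km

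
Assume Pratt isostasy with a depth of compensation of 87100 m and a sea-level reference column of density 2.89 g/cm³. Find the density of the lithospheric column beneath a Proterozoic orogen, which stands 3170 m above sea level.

Pratt balance: ρ_ref D = ρ (D + h).
ρ = ρ_ref D/(D + h) = 2.89 × 87100 m/(87100 m + 3170 m) = 2.79 g/cm³.

2.79 g/cm³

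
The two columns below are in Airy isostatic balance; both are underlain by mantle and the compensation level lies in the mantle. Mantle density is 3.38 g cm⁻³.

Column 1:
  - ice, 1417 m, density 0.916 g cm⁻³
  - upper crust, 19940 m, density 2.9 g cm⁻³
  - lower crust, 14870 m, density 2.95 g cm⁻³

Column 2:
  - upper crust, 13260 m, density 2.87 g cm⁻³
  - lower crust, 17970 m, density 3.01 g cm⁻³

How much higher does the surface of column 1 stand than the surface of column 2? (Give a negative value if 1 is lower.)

For any compensation level in the mantle, the mantle terms cancel and isostasy reduces to e = (Σt_1 − Σt_2) − (Σ(ρt)_1 − Σ(ρt)_2) / ρ_m.
Σt_1 = 36227 m; Σt_2 = 31230 m; Σ(ρt)_1 = 102990.472; Σ(ρt)_2 = 92145.9 (in m·g cm⁻³).
e = (36227 − 31230) − (102990.472 − 92145.9) / 3.38 = 1790 m.

1790 m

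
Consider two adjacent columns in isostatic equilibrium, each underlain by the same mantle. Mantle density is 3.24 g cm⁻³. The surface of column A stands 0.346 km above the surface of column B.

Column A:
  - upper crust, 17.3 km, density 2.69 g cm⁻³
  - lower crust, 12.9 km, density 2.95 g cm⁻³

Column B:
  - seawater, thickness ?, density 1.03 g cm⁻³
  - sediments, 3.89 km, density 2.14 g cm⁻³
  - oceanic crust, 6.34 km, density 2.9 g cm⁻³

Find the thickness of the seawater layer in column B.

Take the compensation level at the base of the deeper column (depth z_c below the surface of column A) and equate Σ ρ_i t_i down to z_c; mantle fills any gap and the z_c terms cancel.
Column A: 17.3×2.69 + 12.9×2.95 + (z_c − 30.2)×3.24
Column B: 0.346×0 + x×1.03 + 3.89×2.14 + 6.34×2.9 + (z_c − 0.346 − 10.23 − x)×3.24
The z_c×3.24 term appears on both sides and cancels. Collect the known terms of each column as K = Σ(ρt)_known − 3.24 × (depth of known layers): K_A = 84.592 − 3.24×30.2 = −13.256; K_B = 26.7106 − 3.24×(0.346 + 10.23) = −7.55564.
Balance: K_A = K_B − x×(3.24 − 1.03), so x = (K_B − K_A)/(3.24 − 1.03) = 5.70036/2.21 = 2.58 km.

2.58 km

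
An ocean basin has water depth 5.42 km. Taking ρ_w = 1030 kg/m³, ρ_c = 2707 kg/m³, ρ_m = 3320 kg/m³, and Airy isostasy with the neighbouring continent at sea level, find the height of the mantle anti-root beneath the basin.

Equating mass per unit area of the two columns: replacing crust with seawater at the top is compensated by replacing crust with mantle at the base: d (ρ_c − ρ_w) = a (ρ_m − ρ_c).
a = d (ρ_c − ρ_w)/(ρ_m − ρ_c) = 5.42 km × 1677/613 = 14.8 km.

14.8 km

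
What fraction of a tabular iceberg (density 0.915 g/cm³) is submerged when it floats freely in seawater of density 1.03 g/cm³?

Submerged fraction = ρ_obj/ρ_fluid = 0.915/1.03 = 88.8%.

88.8%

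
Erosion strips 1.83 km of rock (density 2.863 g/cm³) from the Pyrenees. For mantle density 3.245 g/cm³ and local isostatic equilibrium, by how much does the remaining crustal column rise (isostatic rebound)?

1.61 km

Unloading: uplift u = e ρ_c/ρ_m = 1.83 km × 2.863/3.245 = 1.61 km.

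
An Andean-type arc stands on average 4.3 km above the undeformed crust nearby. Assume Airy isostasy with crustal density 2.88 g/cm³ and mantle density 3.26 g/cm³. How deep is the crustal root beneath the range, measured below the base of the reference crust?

For local isostatic compensation: the weight of the topography is balanced by the buoyancy of the root, ρ_c h = (ρ_m − ρ_c) r.
r = h · ρ_c / (ρ_m − ρ_c) = 4.3 km × 2.88 / (3.26 − 2.88) = 32.6 km.

32.6 km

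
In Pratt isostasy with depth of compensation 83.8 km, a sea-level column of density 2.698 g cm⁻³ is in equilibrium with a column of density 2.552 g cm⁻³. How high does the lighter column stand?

ρ_ref D = ρ (D + h) → h = D (ρ_ref − ρ)/ρ.
h = 83.8 km × (2.698 − 2.552)/2.552 = 4.79 km.

4.79 km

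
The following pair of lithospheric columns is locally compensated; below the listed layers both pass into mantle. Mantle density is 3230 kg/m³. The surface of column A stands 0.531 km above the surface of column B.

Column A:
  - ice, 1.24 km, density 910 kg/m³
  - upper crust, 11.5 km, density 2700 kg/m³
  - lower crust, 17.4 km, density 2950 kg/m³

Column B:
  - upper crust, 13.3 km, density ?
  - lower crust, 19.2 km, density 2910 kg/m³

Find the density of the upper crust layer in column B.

2780 kg/m³

Take the compensation level at the base of the deeper column (depth z_c below the surface of column A) and equate Σ ρ_i t_i down to z_c; mantle fills any gap and the z_c terms cancel.
Column A: 1.24×910 + 11.5×2700 + 17.4×2950 + (z_c − 30.14)×3230
Column B: 0.531×0 + 13.3×ρ + 19.2×2910 + (z_c − 0.531 − 32.5)×3230
The z_c×3230 term appears on both sides and cancels. Collect the known terms of each column as K = Σ(ρt)_known − 3230 × (depth of known layers): K_A = 83508.4 − 3230×30.14 = −13843.8; K_B = 55872 − 3230×(0.531 + 32.5) = −50818.13.
Balance: K_A = K_B + 13.3×ρ, so ρ = (K_A − K_B)/13.3 = 36974.3/13.3 = 2780 kg/m³.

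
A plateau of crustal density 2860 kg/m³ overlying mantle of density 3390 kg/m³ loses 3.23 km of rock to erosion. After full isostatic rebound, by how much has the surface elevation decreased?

0.505 km

Rebound u = e ρ_c/ρ_m = 3.23 km × 2860/3390 = 2.725 km.
Net surface drop = e − u = 3.23 km − 2.725 km = e (ρ_m − ρ_c)/ρ_m = 0.505 km.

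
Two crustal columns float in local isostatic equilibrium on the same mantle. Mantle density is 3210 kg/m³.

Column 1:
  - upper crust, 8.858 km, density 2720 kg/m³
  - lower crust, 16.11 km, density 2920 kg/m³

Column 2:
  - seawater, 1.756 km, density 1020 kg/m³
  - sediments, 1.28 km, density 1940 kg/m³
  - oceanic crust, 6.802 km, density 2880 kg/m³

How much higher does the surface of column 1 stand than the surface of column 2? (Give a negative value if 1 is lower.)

0.404 km

For any compensation level in the mantle, the mantle terms cancel and isostasy reduces to e = (Σt_1 − Σt_2) − (Σ(ρt)_1 − Σ(ρt)_2) / ρ_m.
Σt_1 = 24.968 km; Σt_2 = 9.838 km; Σ(ρt)_1 = 71134.96; Σ(ρt)_2 = 23864.08 (in km·kg/m³).
e = (24.968 − 9.838) − (71134.96 − 23864.08) / 3210 = 0.404 km.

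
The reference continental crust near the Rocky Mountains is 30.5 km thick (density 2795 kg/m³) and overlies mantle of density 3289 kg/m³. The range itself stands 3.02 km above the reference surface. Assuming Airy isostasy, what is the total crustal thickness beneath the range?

50.6 km

Root depth r = h ρ_c / (ρ_m − ρ_c) = 3.02 km × 2795 / 494 = 17.09 km.
Total thickness = T + h + r = 30.5 km + 3.02 km + 17.09 km = 50.6 km.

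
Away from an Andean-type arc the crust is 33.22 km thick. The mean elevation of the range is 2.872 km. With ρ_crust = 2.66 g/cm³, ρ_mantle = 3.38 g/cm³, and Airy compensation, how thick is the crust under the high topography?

Root depth r = h ρ_c / (ρ_m − ρ_c) = 2.872 km × 2.66 / 0.72 = 10.61 km.
Total thickness = T + h + r = 33.22 km + 2.872 km + 10.61 km = 46.7 km.

46.7 km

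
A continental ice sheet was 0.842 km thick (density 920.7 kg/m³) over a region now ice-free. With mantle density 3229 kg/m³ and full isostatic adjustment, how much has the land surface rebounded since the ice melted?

0.24 km

Removing the load lets mantle flow back in; uplift u satisfies ρ_ice t = ρ_m u.
u = t ρ_ice/ρ_m = 0.842 km × 920.7/3229 = 0.24 km.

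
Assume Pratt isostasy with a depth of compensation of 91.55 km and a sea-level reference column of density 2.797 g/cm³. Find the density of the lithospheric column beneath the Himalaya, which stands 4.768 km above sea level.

Pratt balance: ρ_ref D = ρ (D + h).
ρ = ρ_ref D/(D + h) = 2.797 × 91.55 km/(91.55 km + 4.768 km) = 2.66 g/cm³.

2.66 g/cm³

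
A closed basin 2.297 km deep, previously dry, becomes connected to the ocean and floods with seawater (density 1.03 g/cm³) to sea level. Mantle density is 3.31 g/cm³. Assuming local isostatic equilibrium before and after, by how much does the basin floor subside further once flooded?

1.04 km

After flooding the water column is d + s deep. Its weight must equal the weight of mantle displaced by the extra subsidence s: (d + s) ρ_w = s ρ_m.
s = d ρ_w / (ρ_m − ρ_w) = 2.297 km × 1.03/(3.31 − 1.03) = 1.04 km.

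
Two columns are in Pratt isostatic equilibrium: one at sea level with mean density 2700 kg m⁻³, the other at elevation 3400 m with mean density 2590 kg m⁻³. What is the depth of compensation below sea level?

80100 m

ρ_ref D = ρ (D + h) → D (ρ_ref − ρ) = ρ h.
D = ρ h/(ρ_ref − ρ) = 2590 × 3400 m/(2700 − 2590) = 80100 m.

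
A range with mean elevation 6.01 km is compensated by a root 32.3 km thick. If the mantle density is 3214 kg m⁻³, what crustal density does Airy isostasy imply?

ρ_c h = (ρ_m − ρ_c) r → ρ_c (h + r) = ρ_m r → ρ_c = ρ_m r / (h + r).
ρ_c = 3214 × 32.3 km / (6.01 km + 32.3 km) = 2710 kg m⁻³.

2710 kg m⁻³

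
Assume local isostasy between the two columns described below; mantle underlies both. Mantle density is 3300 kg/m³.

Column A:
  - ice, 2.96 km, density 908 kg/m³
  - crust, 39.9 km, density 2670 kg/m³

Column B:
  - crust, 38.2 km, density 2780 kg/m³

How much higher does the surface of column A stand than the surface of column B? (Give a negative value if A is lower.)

3.74 km

For any compensation level in the mantle, the mantle terms cancel and isostasy reduces to e = (Σt_A − Σt_B) − (Σ(ρt)_A − Σ(ρt)_B) / ρ_m.
Σt_A = 42.86 km; Σt_B = 38.2 km; Σ(ρt)_A = 109220.68; Σ(ρt)_B = 106196 (in km·kg/m³).
e = (42.86 − 38.2) − (109220.68 − 106196) / 3300 = 3.74 km.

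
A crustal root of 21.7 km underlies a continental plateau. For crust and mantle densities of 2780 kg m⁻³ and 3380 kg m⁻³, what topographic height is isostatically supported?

For local isostatic compensation: ρ_c h = (ρ_m − ρ_c) r.
h = r (ρ_m − ρ_c) / ρ_c = 21.7 km × (3380 − 2780) / 2780 = 4.68 km.

4.68 km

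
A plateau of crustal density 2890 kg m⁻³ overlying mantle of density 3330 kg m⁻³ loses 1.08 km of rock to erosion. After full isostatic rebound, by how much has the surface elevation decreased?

Rebound u = e ρ_c/ρ_m = 1.08 km × 2890/3330 = 0.9373 km.
Net surface drop = e − u = 1.08 km − 0.9373 km = e (ρ_m − ρ_c)/ρ_m = 0.143 km.

0.143 km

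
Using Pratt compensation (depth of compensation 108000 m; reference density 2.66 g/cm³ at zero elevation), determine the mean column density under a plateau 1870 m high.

Pratt balance: ρ_ref D = ρ (D + h).
ρ = ρ_ref D/(D + h) = 2.66 × 108000 m/(108000 m + 1870 m) = 2.61 g/cm³.

2.61 g/cm³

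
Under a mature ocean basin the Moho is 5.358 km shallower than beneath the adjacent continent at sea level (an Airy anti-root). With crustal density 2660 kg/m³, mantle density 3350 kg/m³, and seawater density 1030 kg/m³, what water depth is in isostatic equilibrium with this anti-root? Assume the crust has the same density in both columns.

Replacing a thickness d of crust by seawater at the top must be balanced by replacing crust with mantle at the base: d (ρ_c − ρ_w) = a (ρ_m − ρ_c).
d = a (ρ_m − ρ_c)/(ρ_c − ρ_w) = 5.358 km × 690/1630 = 2.27 km.

2.27 km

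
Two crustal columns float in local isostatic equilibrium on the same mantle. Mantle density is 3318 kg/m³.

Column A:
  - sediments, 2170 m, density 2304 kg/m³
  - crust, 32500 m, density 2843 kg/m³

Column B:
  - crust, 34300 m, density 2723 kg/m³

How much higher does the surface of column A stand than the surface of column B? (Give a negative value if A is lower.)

For any compensation level in the mantle, the mantle terms cancel and isostasy reduces to e = (Σt_A − Σt_B) − (Σ(ρt)_A − Σ(ρt)_B) / ρ_m.
Σt_A = 34670 m; Σt_B = 34300 m; Σ(ρt)_A = 97397180; Σ(ρt)_B = 93398900 (in m·kg/m³).
e = (34670 − 34300) − (97397180 − 93398900) / 3318 = −835 m.

−835 m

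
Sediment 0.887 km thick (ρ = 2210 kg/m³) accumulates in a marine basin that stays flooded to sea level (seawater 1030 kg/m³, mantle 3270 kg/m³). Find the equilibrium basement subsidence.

0.467 km

Submarine loading: the sediment displaces seawater, and the subsidence is in turn flooded, so s (ρ_m − ρ_w) = t (ρ_sed − ρ_w).
s = 0.887 km × (2210 − 1030) / (3270 − 1030) = 0.467 km.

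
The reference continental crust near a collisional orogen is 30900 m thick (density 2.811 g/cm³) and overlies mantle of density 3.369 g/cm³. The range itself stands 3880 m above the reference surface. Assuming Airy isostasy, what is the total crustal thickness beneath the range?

Root depth r = h ρ_c / (ρ_m − ρ_c) = 3880 m × 2.811 / 0.558 = 19550 m.
Total thickness = T + h + r = 30900 m + 3880 m + 19550 m = 54300 m.

54300 m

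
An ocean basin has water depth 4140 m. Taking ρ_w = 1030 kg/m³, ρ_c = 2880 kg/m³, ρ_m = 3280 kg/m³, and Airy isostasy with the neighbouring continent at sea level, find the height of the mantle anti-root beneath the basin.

For local isostatic compensation: replacing crust with seawater at the top is compensated by replacing crust with mantle at the base: d (ρ_c − ρ_w) = a (ρ_m − ρ_c).
a = d (ρ_c − ρ_w)/(ρ_m − ρ_c) = 4140 m × 1850/400 = 19100 m.

19100 m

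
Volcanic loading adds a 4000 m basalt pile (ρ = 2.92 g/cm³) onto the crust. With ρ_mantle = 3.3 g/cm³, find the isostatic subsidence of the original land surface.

Subaerial loading: s = t ρ_load / ρ_m.
s = 4000 m × 2.92/3.3 = 3540 m.

3540 m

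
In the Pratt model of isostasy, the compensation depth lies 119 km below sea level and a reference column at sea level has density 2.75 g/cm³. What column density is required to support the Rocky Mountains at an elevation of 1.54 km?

Pratt balance: ρ_ref D = ρ (D + h).
ρ = ρ_ref D/(D + h) = 2.75 × 119 km/(119 km + 1.54 km) = 2.71 g/cm³.

2.71 g/cm³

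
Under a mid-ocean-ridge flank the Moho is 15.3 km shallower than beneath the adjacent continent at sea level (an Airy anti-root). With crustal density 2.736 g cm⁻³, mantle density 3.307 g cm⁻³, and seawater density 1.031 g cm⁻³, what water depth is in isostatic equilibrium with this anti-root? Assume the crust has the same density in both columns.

5.12 km

Replacing a thickness d of crust by seawater at the top must be balanced by replacing crust with mantle at the base: d (ρ_c − ρ_w) = a (ρ_m − ρ_c).
d = a (ρ_m − ρ_c)/(ρ_c − ρ_w) = 15.3 km × 0.571/1.705 = 5.12 km.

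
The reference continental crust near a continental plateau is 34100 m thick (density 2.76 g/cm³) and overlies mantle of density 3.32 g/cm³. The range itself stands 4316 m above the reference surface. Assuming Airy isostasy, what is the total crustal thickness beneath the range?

Root depth r = h ρ_c / (ρ_m − ρ_c) = 4316 m × 2.76 / 0.56 = 21270 m.
Total thickness = T + h + r = 34100 m + 4316 m + 21270 m = 59700 m.

59700 m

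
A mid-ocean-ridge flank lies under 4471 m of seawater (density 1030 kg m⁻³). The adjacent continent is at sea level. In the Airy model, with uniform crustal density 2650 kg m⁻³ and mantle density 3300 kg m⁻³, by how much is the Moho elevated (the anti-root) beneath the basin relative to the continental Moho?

11100 m

Equating mass per unit area of the two columns: replacing crust with seawater at the top is compensated by replacing crust with mantle at the base: d (ρ_c − ρ_w) = a (ρ_m − ρ_c).
a = d (ρ_c − ρ_w)/(ρ_m − ρ_c) = 4471 m × 1620/650 = 11100 m.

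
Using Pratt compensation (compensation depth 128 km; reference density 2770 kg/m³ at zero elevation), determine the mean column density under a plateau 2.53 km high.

Pratt balance: ρ_ref D = ρ (D + h).
ρ = ρ_ref D/(D + h) = 2770 × 128 km/(128 km + 2.53 km) = 2720 kg/m³.

2720 kg/m³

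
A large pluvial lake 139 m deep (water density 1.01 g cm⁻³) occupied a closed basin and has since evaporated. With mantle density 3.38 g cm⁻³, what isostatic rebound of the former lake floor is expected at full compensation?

41.5 m

u = d ρ_w/ρ_m = 139 m × 1.01/3.38 = 41.5 m.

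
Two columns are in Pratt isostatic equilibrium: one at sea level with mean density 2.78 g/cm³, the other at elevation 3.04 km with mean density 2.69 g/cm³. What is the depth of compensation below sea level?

ρ_ref D = ρ (D + h) → D (ρ_ref − ρ) = ρ h.
D = ρ h/(ρ_ref − ρ) = 2.69 × 3.04 km/(2.78 − 2.69) = 90.9 km.

90.9 km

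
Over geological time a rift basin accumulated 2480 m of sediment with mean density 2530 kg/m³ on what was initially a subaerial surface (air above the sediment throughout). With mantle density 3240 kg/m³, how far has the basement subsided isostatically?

Subaerial load: s = t ρ_sed / ρ_m = 2480 m × 2530/3240 = 1940 m.

1940 m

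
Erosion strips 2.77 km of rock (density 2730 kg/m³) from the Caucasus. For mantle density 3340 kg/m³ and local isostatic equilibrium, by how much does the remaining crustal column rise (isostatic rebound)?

2.26 km

Unloading: uplift u = e ρ_c/ρ_m = 2.77 km × 2730/3340 = 2.26 km.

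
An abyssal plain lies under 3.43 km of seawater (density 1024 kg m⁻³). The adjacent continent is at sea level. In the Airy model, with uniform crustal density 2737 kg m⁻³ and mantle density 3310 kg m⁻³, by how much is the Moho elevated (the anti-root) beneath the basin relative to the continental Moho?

10.3 km

For local isostatic compensation: replacing crust with seawater at the top is compensated by replacing crust with mantle at the base: d (ρ_c − ρ_w) = a (ρ_m − ρ_c).
a = d (ρ_c − ρ_w)/(ρ_m − ρ_c) = 3.43 km × 1713/573 = 10.3 km.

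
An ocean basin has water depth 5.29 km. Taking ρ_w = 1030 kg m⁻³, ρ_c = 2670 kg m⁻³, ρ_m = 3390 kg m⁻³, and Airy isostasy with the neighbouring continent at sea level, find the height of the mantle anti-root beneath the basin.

12 km

Isostatic balance requires: replacing crust with seawater at the top is compensated by replacing crust with mantle at the base: d (ρ_c − ρ_w) = a (ρ_m − ρ_c).
a = d (ρ_c − ρ_w)/(ρ_m − ρ_c) = 5.29 km × 1640/720 = 12 km.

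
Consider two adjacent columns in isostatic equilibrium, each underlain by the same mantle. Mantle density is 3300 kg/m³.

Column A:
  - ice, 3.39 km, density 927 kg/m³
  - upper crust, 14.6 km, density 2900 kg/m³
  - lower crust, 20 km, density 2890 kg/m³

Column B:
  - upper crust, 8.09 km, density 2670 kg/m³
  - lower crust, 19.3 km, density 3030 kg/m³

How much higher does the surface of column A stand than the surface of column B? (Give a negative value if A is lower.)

For any compensation level in the mantle, the mantle terms cancel and isostasy reduces to e = (Σt_A − Σt_B) − (Σ(ρt)_A − Σ(ρt)_B) / ρ_m.
Σt_A = 37.99 km; Σt_B = 27.39 km; Σ(ρt)_A = 103282.53; Σ(ρt)_B = 80079.3 (in km·kg/m³).
e = (37.99 − 27.39) − (103282.53 − 80079.3) / 3300 = 3.57 km.

3.57 km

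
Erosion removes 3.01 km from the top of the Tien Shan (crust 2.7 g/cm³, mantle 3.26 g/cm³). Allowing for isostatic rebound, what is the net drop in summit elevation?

Rebound u = e ρ_c/ρ_m = 3.01 km × 2.7/3.26 = 2.493 km.
Net surface drop = e − u = 3.01 km − 2.493 km = e (ρ_m − ρ_c)/ρ_m = 0.517 km.

0.517 km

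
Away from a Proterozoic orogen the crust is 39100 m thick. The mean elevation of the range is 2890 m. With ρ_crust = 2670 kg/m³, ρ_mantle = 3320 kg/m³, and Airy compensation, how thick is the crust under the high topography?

Root depth r = h ρ_c / (ρ_m − ρ_c) = 2890 m × 2670 / 650 = 11870 m.
Total thickness = T + h + r = 39100 m + 2890 m + 11870 m = 53900 m.

53900 m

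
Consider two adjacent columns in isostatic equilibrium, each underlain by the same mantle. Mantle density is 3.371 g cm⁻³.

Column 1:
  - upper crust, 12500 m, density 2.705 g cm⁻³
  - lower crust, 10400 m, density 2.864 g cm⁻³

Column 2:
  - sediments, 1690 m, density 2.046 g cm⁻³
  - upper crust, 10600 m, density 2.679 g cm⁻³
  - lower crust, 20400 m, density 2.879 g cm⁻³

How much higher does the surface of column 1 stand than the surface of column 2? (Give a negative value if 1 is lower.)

−1780 m

For any compensation level in the mantle, the mantle terms cancel and isostasy reduces to e = (Σt_1 − Σt_2) − (Σ(ρt)_1 − Σ(ρt)_2) / ρ_m.
Σt_1 = 22900 m; Σt_2 = 32690 m; Σ(ρt)_1 = 63598.1; Σ(ρt)_2 = 90586.74 (in m·g cm⁻³).
e = (22900 − 32690) − (63598.1 − 90586.74) / 3.371 = −1780 m.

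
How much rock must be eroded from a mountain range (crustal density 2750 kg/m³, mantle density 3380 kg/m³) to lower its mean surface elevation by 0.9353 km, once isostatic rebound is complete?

5.02 km

Net drop Δ = e − u = e − e ρ_c/ρ_m = e (ρ_m − ρ_c)/ρ_m.
e = Δ ρ_m/(ρ_m − ρ_c) = 0.9353 km × 3380/630 = 5.02 km.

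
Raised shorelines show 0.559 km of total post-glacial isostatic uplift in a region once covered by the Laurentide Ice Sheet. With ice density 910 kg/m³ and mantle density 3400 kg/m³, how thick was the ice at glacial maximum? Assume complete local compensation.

u = t ρ_ice/ρ_m → t = u ρ_m/ρ_ice = 0.559 km × 3400/910 = 2.09 km.

2.09 km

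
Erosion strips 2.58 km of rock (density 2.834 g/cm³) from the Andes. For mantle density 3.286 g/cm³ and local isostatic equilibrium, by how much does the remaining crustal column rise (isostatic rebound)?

2.23 km

Unloading: uplift u = e ρ_c/ρ_m = 2.58 km × 2.834/3.286 = 2.23 km.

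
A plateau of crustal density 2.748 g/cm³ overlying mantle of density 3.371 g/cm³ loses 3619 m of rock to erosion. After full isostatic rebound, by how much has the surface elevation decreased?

Rebound u = e ρ_c/ρ_m = 3619 m × 2.748/3.371 = 2950 m.
Net surface drop = e − u = 3619 m − 2950 m = e (ρ_m − ρ_c)/ρ_m = 669 m.

669 m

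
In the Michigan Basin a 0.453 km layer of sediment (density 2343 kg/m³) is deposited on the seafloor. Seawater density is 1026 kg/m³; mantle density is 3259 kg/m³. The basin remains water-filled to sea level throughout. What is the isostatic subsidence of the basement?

0.267 km

Submarine loading: the sediment displaces seawater, and the subsidence is in turn flooded, so s (ρ_m − ρ_w) = t (ρ_sed − ρ_w).
s = 0.453 km × (2343 − 1026) / (3259 − 1026) = 0.267 km.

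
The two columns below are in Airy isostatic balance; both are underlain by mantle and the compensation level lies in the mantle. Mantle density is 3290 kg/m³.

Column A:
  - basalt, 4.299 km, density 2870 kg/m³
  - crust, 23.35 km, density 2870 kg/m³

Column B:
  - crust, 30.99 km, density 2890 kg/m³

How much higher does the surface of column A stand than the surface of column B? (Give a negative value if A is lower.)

For any compensation level in the mantle, the mantle terms cancel and isostasy reduces to e = (Σt_A − Σt_B) − (Σ(ρt)_A − Σ(ρt)_B) / ρ_m.
Σt_A = 27.649 km; Σt_B = 30.99 km; Σ(ρt)_A = 79352.63; Σ(ρt)_B = 89561.1 (in km·kg/m³).
e = (27.649 − 30.99) − (79352.63 − 89561.1) / 3290 = −0.238 km.

−0.238 km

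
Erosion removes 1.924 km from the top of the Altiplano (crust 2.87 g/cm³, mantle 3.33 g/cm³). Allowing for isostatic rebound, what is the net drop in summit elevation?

0.266 km

Rebound u = e ρ_c/ρ_m = 1.924 km × 2.87/3.33 = 1.658 km.
Net surface drop = e − u = 1.924 km − 1.658 km = e (ρ_m − ρ_c)/ρ_m = 0.266 km.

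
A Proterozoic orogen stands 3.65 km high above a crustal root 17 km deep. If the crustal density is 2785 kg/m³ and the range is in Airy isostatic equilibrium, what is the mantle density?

Airy balance: ρ_c h = (ρ_m − ρ_c) r → ρ_m = ρ_c (1 + h/r).
ρ_m = 2785 × (1 + 3.65 km/17 km) = 3380 kg/m³.

3380 kg/m³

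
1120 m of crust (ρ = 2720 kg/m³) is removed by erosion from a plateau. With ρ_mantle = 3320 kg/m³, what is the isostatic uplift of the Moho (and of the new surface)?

918 m

Unloading: uplift u = e ρ_c/ρ_m = 1120 m × 2720/3320 = 918 m.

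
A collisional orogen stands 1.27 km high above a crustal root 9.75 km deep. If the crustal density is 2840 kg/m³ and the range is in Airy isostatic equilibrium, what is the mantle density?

Airy balance: ρ_c h = (ρ_m − ρ_c) r → ρ_m = ρ_c (1 + h/r).
ρ_m = 2840 × (1 + 1.27 km/9.75 km) = 3210 kg/m³.

3210 kg/m³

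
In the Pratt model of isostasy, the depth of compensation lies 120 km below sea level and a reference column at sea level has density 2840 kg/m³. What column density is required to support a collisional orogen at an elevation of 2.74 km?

2780 kg/m³

Pratt balance: ρ_ref D = ρ (D + h).
ρ = ρ_ref D/(D + h) = 2840 × 120 km/(120 km + 2.74 km) = 2780 kg/m³.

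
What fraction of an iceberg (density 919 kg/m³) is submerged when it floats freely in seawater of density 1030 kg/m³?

89.2%

Submerged fraction = ρ_obj/ρ_fluid = 919/1030 = 89.2%.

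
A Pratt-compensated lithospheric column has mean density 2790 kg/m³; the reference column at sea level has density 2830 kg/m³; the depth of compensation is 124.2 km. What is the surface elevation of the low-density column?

1.78 km

ρ_ref D = ρ (D + h) → h = D (ρ_ref − ρ)/ρ.
h = 124.2 km × (2830 − 2790)/2790 = 1.78 km.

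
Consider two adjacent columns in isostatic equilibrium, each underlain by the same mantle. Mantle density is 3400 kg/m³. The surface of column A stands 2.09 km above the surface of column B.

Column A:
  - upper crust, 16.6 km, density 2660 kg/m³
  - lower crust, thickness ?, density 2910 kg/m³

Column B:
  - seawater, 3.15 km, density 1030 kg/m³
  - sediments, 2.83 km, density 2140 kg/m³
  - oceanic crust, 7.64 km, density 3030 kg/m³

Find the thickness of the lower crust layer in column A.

17.7 km

Take the compensation level at the base of the deeper column (depth z_c below the surface of column A) and equate Σ ρ_i t_i down to z_c; mantle fills any gap and the z_c terms cancel.
Column A: 16.6×2660 + x×2910 + (z_c − 16.6 − x)×3400
Column B: 2.09×0 + 3.15×1030 + 2.83×2140 + 7.64×3030 + (z_c − 2.09 − 13.62)×3400
The z_c×3400 term appears on both sides and cancels. Collect the known terms of each column as K = Σ(ρt)_known − 3400 × (depth of known layers): K_A = 44156 − 3400×16.6 = −12284; K_B = 32449.9 − 3400×(2.09 + 13.62) = −20964.1.
Balance: K_A − x×(3400 − 2910) = K_B, so x = (K_A − K_B)/(3400 − 2910) = 8680.1/490 = 17.7 km.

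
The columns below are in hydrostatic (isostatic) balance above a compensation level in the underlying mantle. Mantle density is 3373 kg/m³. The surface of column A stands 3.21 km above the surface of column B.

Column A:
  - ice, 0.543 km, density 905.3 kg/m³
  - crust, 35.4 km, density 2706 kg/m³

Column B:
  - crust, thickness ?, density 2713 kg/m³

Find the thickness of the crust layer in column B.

Take the compensation level at the base of the deeper column (depth z_c below the surface of column A) and equate Σ ρ_i t_i down to z_c; mantle fills any gap and the z_c terms cancel.
Column A: 0.543×905.3 + 35.4×2706 + (z_c − 35.943)×3373
Column B: 3.21×0 + x×2713 + (z_c − 3.21 − 0 − x)×3373
The z_c×3373 term appears on both sides and cancels. Collect the known terms of each column as K = Σ(ρt)_known − 3373 × (depth of known layers): K_A = 96283.9779 − 3373×35.943 = −24951.7611; K_B = 0 − 3373×(3.21 + 0) = −10827.33.
Balance: K_A = K_B − x×(3373 − 2713), so x = (K_B − K_A)/(3373 − 2713) = 14124.4/660 = 21.4 km.

21.4 km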